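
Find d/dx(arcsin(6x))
d/dx[arcsin(u)] = u'/√(1-u²), u = 6x, u' = 6

Answer: 6/√(1-36x²)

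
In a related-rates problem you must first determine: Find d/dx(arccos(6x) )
d/dx[arccos(u)] = -u'/√(1-u²), u = 6x, u' = 6

Answer: -6/√(1-36x²)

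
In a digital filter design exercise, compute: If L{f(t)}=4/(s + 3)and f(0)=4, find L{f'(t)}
L{f'(t)}=s·F(s) - f(0)=4s/(s+3)-4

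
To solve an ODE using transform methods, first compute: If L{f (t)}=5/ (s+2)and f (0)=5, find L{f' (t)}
L{f'(t)} = s·F(s) - f(0) = 5s/(s+2)-5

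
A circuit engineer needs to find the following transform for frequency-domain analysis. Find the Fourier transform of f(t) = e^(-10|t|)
Using the standard pair: F{e^(-a|t|)} = 2a/(a^2 + omega^2)
With a = 10: F(omega) = 20/(100 + omega^2)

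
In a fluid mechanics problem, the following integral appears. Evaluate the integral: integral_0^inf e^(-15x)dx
integral_0^inf e^(-15x) dx = [-1/15 * e^(-15x)]_0^inf
= 0 - (-1/15) = 1/15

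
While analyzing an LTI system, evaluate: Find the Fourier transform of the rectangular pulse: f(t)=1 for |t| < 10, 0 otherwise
F(omega)=integral from -10 to 10 of e^(-j * omega * t) dt
=2 * sin(10 * omega)/omega=20 * sinc(10 * omega/pi)

Answer: 2 * sin(10 * omega)/omega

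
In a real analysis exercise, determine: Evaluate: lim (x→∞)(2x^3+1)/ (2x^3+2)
Divide numerator and denominator by x^3:
lim (2+1/x^3)/(2+2/x^3)=1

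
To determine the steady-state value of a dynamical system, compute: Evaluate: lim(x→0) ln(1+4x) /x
L'Hôpital (0/0): lim 4/(1 + 4x) / 1 = 4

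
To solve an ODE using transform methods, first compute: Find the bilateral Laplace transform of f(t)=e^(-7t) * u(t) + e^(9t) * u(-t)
For e^(-7t) * u(t): L = 1/(s+7), Re(s) > -7
For e^(9t) * u(-t): L = -1/(s-9), Re(s) < 9
Combined: F(s) = 1/(s+7)-1/(s-9), -7 < Re(s) < 9

Answer: 1/(s+7)-1/(s-9), ROC: -7 < Re(s) < 9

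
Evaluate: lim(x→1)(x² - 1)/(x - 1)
Factor: (x² - 1)=(x-1)(x + 1)
Cancel (x-1): lim(x→1) (x + 1)=2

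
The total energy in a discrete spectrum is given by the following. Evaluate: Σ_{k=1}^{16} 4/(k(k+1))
Partial fractions: 4/(k(k+1)) = 4/k - 4/(k+1)
Telescoping sum: 4(1-1/17) = 4·16/17

Answer: 64/17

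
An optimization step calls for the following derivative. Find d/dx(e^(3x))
Chain rule: d/dx[e^u] = e^u · u' where u = 3x
u' = 3

Answer: 3·e^(3x)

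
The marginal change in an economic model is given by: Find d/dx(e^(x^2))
Chain rule: d/dx[e^u]=e^u · u' where u=x^2
u'=2x

Answer: 2x·e^(x^2)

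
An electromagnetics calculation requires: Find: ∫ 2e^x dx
Since d/dx[e^x] = +e^x, we get 2e^x+C

Answer: 2e^x+C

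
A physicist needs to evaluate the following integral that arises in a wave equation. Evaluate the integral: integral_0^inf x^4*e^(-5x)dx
This is a Gamma integral. Substitute u=5x (du=5 dx):
integral_0^inf x^4 * e^(-5x) dx=(1/5^5) integral_0^inf u^4 * e^(-u) du
=Gamma(5)/5^5=4!/5^5=24/3125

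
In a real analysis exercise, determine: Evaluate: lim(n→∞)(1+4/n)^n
This is the definition of e^4: lim(1 + 4/n)^n = e^4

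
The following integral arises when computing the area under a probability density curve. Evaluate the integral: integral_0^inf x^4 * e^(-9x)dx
This is a Gamma integral. Substitute u = 9x (du = 9 dx):
integral_0^inf x^4 * e^(-9x) dx = (1/9^5) integral_0^inf u^4 * e^(-u) du
= Gamma(5)/9^5 = 4!/9^5 = 24/59049

Answer: 8/19683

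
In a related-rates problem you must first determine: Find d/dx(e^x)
Chain rule: d/dx[e^u] = e^u · u' where u = x
u' = 1

Answer: 1·e^x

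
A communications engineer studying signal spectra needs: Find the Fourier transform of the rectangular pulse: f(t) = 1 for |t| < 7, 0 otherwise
F(omega)=integral from -7 to 7 of e^(-j * omega * t) dt
=2 * sin(7 * omega)/omega=14 * sinc(7 * omega/pi)

Answer: 2 * sin(7 * omega)/omega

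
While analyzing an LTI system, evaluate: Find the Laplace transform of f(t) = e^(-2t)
L{e^(at)}=1/(s-a)
L{e^(-2t)}=1/(s+2)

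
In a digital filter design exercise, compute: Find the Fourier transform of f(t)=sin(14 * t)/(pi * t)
sin(W*t)/(pi*t) = (W/pi)*sinc(W*t/pi) is the impulse response of the ideal low-pass filter with cutoff W (here W = 14).
Its Fourier transform is a rectangular function:
F(omega) = 1 for |omega| < 14, 0 otherwise

Answer: rect(omega/28) [i.e., 1 for |omega| < 14, 0 otherwise]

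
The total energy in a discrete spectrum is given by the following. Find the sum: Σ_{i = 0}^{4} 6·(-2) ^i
Geometric series: S = a(1 - r^n)/(1 - r)
a = 6, r = -2, n = 5
S = 6(1+32)/3 = 66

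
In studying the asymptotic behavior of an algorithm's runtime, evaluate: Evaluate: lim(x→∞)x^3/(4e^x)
Apply L'Hôpital 3 times (∞/∞ each time):
Eventually get 3!/(4e^x) → 0

Answer: 0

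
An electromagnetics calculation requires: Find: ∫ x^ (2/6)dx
Power rule: ∫ x^(1/3) dx=x^(4/3)/(4/3)+C

Answer: (3/4)·x^(4/3)+C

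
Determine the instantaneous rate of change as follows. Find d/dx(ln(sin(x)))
Chain rule: d/dx[ln(u)]=u'/u where u=sin(x)
u'=cos(x)

Answer: (cos(x))/(sin(x))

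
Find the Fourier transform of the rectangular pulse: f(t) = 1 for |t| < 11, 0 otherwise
F(omega) = integral from -11 to 11 of e^(-j * omega * t) dt
= 2 * sin(11 * omega)/omega = 22 * sinc(11 * omega/pi)

Answer: 2 * sin(11 * omega)/omega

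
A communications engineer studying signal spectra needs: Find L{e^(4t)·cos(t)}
First shifting: L{e^(at)f(t)} = F(s-a)
L{cos(t)} = s/(s² + 1)
Shift: (s-4)/((s-4)² + 1)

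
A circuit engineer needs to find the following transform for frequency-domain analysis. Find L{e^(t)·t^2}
First shifting: L{e^(at)f(t)}=F(s-a)
L{t^2}=2/s^3
Shift s → s-1: 2/(s-1)^3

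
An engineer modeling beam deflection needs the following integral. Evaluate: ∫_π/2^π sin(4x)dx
Antiderivative: -cos(4x)/4
Evaluate at bounds: [-cos(4·π)/4] - [-cos(4·π/2)/4]
=(-(1)+(1))/4=0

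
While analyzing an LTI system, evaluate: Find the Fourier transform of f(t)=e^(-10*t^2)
The Fourier transform of a Gaussian e^(-a * t^2) is sqrt(pi/a) * e^(-omega^2/(4a)).
With a=10: F(omega)=sqrt(pi/10) * e^(-omega^2/40)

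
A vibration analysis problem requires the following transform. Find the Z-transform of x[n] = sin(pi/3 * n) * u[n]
Z{sin(w0 * n) * u[n]}=z * sin(w0)/(z^2 - 2z * cos(w0) + 1)
With w0=pi/3: X(z)=z * sin(pi/3)/(z^2 - 2z * cos(pi/3) + 1)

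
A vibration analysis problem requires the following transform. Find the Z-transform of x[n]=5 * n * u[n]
Z{n*u[n]}=z/(z-1)^2
By linearity: Z{5*n*u[n]}=5z/(z-1)^2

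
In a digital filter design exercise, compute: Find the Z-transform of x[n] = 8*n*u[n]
Z{n*u[n]}=z/(z-1)^2
By linearity: Z{8*n*u[n]}=8z/(z-1)^2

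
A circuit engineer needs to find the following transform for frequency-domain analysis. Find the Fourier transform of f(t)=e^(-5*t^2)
The Fourier transform of a Gaussian e^(-a*t^2) is sqrt(pi/a)*e^(-omega^2/(4a)).
With a = 5: F(omega) = sqrt(pi/5)*e^(-omega^2/20)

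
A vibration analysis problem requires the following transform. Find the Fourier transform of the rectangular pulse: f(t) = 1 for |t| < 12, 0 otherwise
F(omega) = integral from -12 to 12 of e^(-j*omega*t) dt
= 2*sin(12*omega)/omega = 24*sinc(12*omega/pi)

Answer: 2*sin(12*omega)/omega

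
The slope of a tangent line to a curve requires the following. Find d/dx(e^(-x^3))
Chain rule: d/dx[e^u]=e^u · u' where u=-x^3
u'=-3x^2

Answer: -3x^2·e^(-x^3)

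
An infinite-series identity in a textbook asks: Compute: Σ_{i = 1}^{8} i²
Using formula: Σ i^2=n(n + 1)(2n + 1)/6=8·9·17/6=204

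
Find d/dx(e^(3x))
Chain rule: d/dx[e^u] = e^u · u' where u = 3x
u' = 3

Answer: 3·e^(3x)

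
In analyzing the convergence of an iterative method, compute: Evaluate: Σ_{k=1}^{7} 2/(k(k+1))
Partial fractions: 2/(k(k+1))=2/k - 2/(k+1)
Telescoping sum: 2(1-1/8)=2·7/8

Answer: 7/4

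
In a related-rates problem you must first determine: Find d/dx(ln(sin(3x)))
Chain rule: d/dx[ln(u)] = u'/u where u = sin(3x)
u' = 3cos(3x)

Answer: (3cos(3x))/(sin(3x))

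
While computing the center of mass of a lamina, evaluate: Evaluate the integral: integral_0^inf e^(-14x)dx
integral_0^inf e^(-14x) dx = [-1/14 * e^(-14x)]_0^inf
= 0 - (-1/14) = 1/14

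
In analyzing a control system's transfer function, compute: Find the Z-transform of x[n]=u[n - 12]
Using the time-shift property: Z{u[n-12]} = z^(-12)*z/(z-1)
= z^(-11)/(z-1)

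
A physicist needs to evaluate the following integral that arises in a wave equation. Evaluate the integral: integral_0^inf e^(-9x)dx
integral_0^inf e^(-9x) dx = [-1/9 * e^(-9x)]_0^inf
= 0 - (-1/9) = 1/9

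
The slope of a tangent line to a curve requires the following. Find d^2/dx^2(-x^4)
Apply power rule 2 times:
d^1: -4x^3
d^2: -12x^2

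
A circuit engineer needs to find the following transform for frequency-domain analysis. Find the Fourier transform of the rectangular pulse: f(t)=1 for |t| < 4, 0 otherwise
F(omega) = integral from -4 to 4 of e^(-j * omega * t) dt
= 2 * sin(4 * omega)/omega = 8 * sinc(4 * omega/pi)

Answer: 2 * sin(4 * omega)/omega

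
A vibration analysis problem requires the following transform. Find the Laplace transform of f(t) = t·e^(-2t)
L{t·e^(at)} = 1/(s-a)²
L{t·e^(-2t)} = 1/(s+2)²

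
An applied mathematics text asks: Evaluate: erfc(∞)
erfc(x)=1 - erf(x); erfc(∞)=1 - erf(∞)=1 - 1=0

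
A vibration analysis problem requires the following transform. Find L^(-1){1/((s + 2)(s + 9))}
Partial fractions: 1/((s+2)(s+9)) = A/(s+2)+B/(s+9)
Cover-up: A = 1/(s+9)|_{s = -2} = 1/7; B = 1/(s+2)|_{s = -9} = -1/7
L^(-1) = (1/7)e^(-2t) - (1/7)e^(-9t)

Answer: (1/7)(e^(-2t) - e^(-9t))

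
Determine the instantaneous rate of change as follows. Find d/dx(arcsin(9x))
d/dx[arcsin(u)]=u'/√(1-u²), u=9x, u'=9

Answer: 9/√(1 - 81x²)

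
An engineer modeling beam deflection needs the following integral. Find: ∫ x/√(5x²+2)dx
Let u=5x² + 2, du=10x dx
∫ (1/10)·u^(-1/2) du=√u/5 + C

Answer: √(5x² + 2)/5 + C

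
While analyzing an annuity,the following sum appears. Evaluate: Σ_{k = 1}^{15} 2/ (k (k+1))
Partial fractions: 2/(k(k + 1)) = 2/k - 2/(k + 1)
Telescoping sum: 2(1 - 1/16) = 2·15/16

Answer: 15/8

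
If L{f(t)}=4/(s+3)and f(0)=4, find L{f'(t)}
L{f'(t)} = s·F(s) - f(0) = 4s/(s + 3) - 4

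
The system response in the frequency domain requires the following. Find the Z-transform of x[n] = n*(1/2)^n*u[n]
Using the property Z{n*a^n*u[n]} = az/(z-a)^2
With a = 1/2: X(z) = (1/2)z/(z - 1/2)^2, |z| > 1/2

Answer: (1/2)z/(z - 1/2)^2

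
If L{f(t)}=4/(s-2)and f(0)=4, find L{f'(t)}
L{f'(t)}=s·F(s) - f(0)=4s/(s-2)-4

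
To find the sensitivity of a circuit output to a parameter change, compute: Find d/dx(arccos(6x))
d/dx[arccos(u)]=-u'/√(1-u²), u=6x, u'=6

Answer: -6/√(1-36x²)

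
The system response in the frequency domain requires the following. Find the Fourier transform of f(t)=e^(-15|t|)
Using the standard pair: F{e^(-a|t|)}=2a/(a^2 + omega^2)
With a=15: F(omega)=30/(225 + omega^2)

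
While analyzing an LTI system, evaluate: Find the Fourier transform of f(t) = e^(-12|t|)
Using the standard pair: F{e^(-a|t|)}=2a/(a^2 + omega^2)
With a=12: F(omega)=24/(144 + omega^2)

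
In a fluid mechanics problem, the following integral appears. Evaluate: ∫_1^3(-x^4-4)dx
Step 1: Find antiderivative F(x) = (-1/5)x^5 - 4x
Step 2: F(3) - F(1) = -303/5 - (-21/5) = -282/5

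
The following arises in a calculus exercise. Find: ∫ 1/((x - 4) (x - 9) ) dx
Partial fractions: 1/((x-4)(x-9)) = A/(x-4) + B/(x-9)
A = -1/5, B = 1/5
∫ [-1/5· 1/(x-4) + 1/5· 1/(x-9)] dx
= (1/5)[ln|x-9| - ln|x-4|] + C

Answer: (1/5)·ln|(x-9)/(x-4)| + C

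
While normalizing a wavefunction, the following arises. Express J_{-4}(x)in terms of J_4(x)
For integer n: J_{-n}(x) = (-1)^n J_n(x)
With n = 4: J_{-4}(x) = (-1)^4 J_4(x) = J_4(x)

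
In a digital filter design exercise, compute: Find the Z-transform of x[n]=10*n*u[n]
Z{n * u[n]}=z/(z-1)^2
By linearity: Z{10 * n * u[n]}=10z/(z-1)^2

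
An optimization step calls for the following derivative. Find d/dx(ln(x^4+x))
Chain rule: d/dx[ln(u)]=u'/u where u=x^4 + x
u'=4x^3 + 1

Answer: (4x^3 + 1)/(x^4 + x)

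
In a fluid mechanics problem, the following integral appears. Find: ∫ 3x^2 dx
Using power rule: ∫ 3x^2 dx=3/3 x^3+C=x^3+C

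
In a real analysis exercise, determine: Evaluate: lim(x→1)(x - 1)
Polynomial is continuous, so substitute x = 1:
1·1-1 = 0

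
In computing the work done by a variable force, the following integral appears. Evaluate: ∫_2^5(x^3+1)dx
Step 1: Find antiderivative F(x)=(1/4)x^4 + x
Step 2: F(5) - F(2)=645/4 - (6)=621/4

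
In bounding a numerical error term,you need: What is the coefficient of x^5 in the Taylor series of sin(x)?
sin(x)=Σ (-1)^k x^(2k + 1)/(2k + 1)!
For x^5: (-1)^2/5!=1/120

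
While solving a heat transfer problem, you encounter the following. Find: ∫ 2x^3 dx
Using power rule: ∫ 2x^3 dx=2/4 x^4+C=(1/2)x^4+C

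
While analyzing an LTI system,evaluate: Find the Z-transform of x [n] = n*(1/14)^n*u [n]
Using the property Z{n * a^n * u[n]}=az/(z-a)^2
With a=1/14: X(z)=(1/14)z/(z - 1/14)^2, |z| > 1/14

Answer: (1/14)z/(z - 1/14)^2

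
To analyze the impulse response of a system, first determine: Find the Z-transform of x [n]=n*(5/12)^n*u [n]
Using the property Z{n*a^n*u[n]}=az/(z-a)^2
With a=5/12: X(z)=(5/12)z/(z - 5/12)^2, |z| > 5/12

Answer: (5/12)z/(z - 5/12)^2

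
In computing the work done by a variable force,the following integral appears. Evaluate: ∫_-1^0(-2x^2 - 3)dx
Step 1: Find antiderivative F(x)=(-2/3)x^3 - 3x
Step 2: F(0) - F(-1)=0 - (11/3)=-11/3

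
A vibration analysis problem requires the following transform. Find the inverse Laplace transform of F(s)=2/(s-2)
L^(-1){2/(s-a)}=c·e^(at)
Here a=2, c=2

Answer: 2e^(2t)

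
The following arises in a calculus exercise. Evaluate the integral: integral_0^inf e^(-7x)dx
integral_0^inf e^(-7x) dx=[-1/7*e^(-7x)]_0^inf
=0 - (-1/7)=1/7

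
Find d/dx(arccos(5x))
d/dx[arccos(u)] = -u'/√(1-u²), u = 5x, u' = 5

Answer: -5/√(1 - 25x²)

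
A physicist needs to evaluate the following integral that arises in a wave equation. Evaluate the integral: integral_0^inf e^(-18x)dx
integral_0^inf e^(-18x) dx = [-1/18 * e^(-18x)]_0^inf
= 0 - (-1/18) = 1/18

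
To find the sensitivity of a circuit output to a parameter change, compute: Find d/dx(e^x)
Chain rule: d/dx[e^u]=e^u · u' where u=x
u'=1

Answer: 1·e^x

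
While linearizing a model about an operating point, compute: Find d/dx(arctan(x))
d/dx[arctan(u)] = u'/(1+u²), u = x, u' = 1

Answer: 1/(1+x²)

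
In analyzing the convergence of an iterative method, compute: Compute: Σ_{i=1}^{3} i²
Using formula: Σ i^2=n(n+1)(2n+1)/6=3·4·7/6=14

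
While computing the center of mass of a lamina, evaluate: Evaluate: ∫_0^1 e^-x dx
Antiderivative: -e^-x
Evaluate: -(e^-1 - 1)

Answer: (e^-1 - 1)/(-1)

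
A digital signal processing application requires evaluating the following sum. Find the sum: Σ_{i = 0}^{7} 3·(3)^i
Geometric series: S = a(1 - r^n)/(1 - r)
a = 3, r = 3, n = 8
S = 3(1 - 6561)/-2 = 9840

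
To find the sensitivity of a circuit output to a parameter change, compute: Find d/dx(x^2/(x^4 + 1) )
Quotient rule: (f/g)'=(f'g - fg')/g²
f=x^2, f'=2x
g=x^4+1, g'=4x^3

Answer: (2x·(x^4+1)-4x^5)/(x^4+1)²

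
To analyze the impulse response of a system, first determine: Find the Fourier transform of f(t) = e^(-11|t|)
Using the standard pair: F{e^(-a|t|)} = 2a/(a^2 + omega^2)
With a = 11: F(omega) = 22/(121 + omega^2)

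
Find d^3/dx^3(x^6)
Apply power rule 3 times:
d^1: 6x^5
d^2: 30x^4
d^3: 120x^3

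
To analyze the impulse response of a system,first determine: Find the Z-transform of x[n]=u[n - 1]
Using the time-shift property: Z{u[n-1]}=z^(-1)*z/(z-1)
=z^(0)/(z-1)

Answer: 1/(z-1)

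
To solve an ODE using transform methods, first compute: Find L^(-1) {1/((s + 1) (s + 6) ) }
Partial fractions: 1/((s+1)(s+6))=A/(s+1)+B/(s+6)
Cover-up: A=1/(s+6)|_{s=-1}=1/5; B=1/(s+1)|_{s=-6}=-1/5
L^(-1)=(1/5)e^(-t) - (1/5)e^(-6t)

Answer: (1/5)(e^(-t) - e^(-6t))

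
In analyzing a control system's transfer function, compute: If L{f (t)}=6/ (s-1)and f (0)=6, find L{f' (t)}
L{f'(t)} = s·F(s) - f(0) = 6s/(s-1)-6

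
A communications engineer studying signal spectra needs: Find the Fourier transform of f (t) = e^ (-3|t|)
Using the standard pair: F{e^(-a|t|)} = 2a/(a^2+omega^2)
With a = 3: F(omega) = 6/(9+omega^2)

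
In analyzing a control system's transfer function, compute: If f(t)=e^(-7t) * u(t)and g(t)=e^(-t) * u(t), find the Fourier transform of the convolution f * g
By the convolution theorem: F{f * g} = F(omega) * G(omega)
F(omega) = 1/(7+j * omega), G(omega) = 1/(1+j * omega)
F{f * g} = 1/((7+j * omega)(1+j * omega))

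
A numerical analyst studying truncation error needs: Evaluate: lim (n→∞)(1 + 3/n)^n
This is the definition of e^3: lim(1+3/n)^n = e^3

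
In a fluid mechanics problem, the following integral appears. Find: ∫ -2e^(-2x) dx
Since d/dx[e^(-2x)]=-2e^(-2x), we get 1 e^(-2x)+C

Answer: e^(-2x)+C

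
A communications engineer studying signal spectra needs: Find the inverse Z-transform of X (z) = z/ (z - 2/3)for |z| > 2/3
Standard pair: z/(z-a) <-> a^n*u[n] for causal signals
With a = 2/3: x[n] = (2/3)^n*u[n]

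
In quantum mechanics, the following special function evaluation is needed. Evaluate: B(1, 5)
B(x,y)=Γ(x)Γ(y)/Γ(x+y)=(x-1)!(y-1)!/(x+y-1)!
B(1,5)=0!·4!/5!=1/5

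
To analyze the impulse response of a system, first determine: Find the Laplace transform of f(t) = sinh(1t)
L{sinh(at)}=a/(s²-a²)
L{sinh(1t)}=1/(s²-1)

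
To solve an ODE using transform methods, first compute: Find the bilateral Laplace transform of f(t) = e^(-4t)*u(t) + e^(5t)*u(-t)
For e^(-4t)*u(t): L=1/(s + 4), Re(s) > -4
For e^(5t)*u(-t): L=-1/(s-5), Re(s) < 5
Combined: F(s)=1/(s + 4) - 1/(s-5), -4 < Re(s) < 5

Answer: 1/(s + 4) - 1/(s-5), ROC: -4 < Re(s) < 5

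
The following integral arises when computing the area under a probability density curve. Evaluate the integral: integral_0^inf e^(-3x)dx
integral_0^inf e^(-3x) dx = [-1/3*e^(-3x)]_0^inf
= 0 - (-1/3) = 1/3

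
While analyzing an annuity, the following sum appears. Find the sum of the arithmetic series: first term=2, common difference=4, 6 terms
Last term: a_n=2 + (6 - 1)·4=22
Sum=n(a_1 + a_n)/2=6(2 + 22)/2=72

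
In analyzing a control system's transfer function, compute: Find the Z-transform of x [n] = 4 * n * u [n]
Z{n*u[n]} = z/(z-1)^2
By linearity: Z{4*n*u[n]} = 4z/(z-1)^2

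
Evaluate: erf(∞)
erf(∞)=1 (the error function converges to 1)

Answer: 1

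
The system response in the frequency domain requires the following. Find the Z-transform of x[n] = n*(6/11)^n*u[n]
Using the property Z{n*a^n*u[n]} = az/(z-a)^2
With a = 6/11: X(z) = (6/11)z/(z - 6/11)^2, |z| > 6/11

Answer: (6/11)z/(z - 6/11)^2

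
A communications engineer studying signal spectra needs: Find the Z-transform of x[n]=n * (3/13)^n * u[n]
Using the property Z{n*a^n*u[n]} = az/(z-a)^2
With a = 3/13: X(z) = (3/13)z/(z - 3/13)^2, |z| > 3/13

Answer: (3/13)z/(z - 3/13)^2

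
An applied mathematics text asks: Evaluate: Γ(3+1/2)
Γ(n+1/2)=(2n)!√π/(4^n·n!)
=720√π/(64·6)=(15/8)·√π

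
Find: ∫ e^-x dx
Since d/dx[e^-x] = - e^-x, we get -1e^-x + C

Answer: -e^-x + C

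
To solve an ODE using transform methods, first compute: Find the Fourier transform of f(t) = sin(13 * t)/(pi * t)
sin(W * t)/(pi * t)=(W/pi) * sinc(W * t/pi) is the impulse response of the ideal low-pass filter with cutoff W (here W=13).
Its Fourier transform is a rectangular function:
F(omega)=1 for |omega| < 13, 0 otherwise

Answer: rect(omega/26) [i.e., 1 for |omega| < 13, 0 otherwise]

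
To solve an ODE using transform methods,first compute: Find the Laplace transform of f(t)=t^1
L{t^n} = n!/s^(n + 1)
L{t^1} = 1!/s^2 = 1/s^2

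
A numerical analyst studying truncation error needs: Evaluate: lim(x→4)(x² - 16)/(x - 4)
Factor: (x² - 16)=(x-4)(x + 4)
Cancel (x-4): lim(x→4) (x + 4)=8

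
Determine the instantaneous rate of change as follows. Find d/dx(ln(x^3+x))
Chain rule: d/dx[ln(u)]=u'/u where u=x^3+x
u'=3x^2+1

Answer: (3x^2+1)/(x^3+x)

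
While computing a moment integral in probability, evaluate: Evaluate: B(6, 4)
B(x,y)=Γ(x)Γ(y)/Γ(x+y)=(x-1)!(y-1)!/(x+y-1)!
B(6,4)=5!·3!/9!=1/504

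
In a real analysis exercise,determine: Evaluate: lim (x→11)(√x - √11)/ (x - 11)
Multiply by conjugate (√x+√11)/(√x+√11):
= (x - 11)/((x - 11)(√x+√11)) = 1/(√x+√11)
As x → 11: 1/(2√11)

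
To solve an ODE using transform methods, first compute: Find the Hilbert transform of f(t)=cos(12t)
The Hilbert transform shifts each frequency component by -pi/2.
H{cos(wt)} = sin(wt)
With w = 12: H{cos(12t)} = sin(12t)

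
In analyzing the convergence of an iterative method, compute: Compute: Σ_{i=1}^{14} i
Using formula: Σ i^1=n(n + 1)/2=14·15/2=105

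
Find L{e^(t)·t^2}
First shifting: L{e^(at)f(t)} = F(s-a)
L{t^2} = 2/s^3
Shift s → s-1: 2/(s-1)^3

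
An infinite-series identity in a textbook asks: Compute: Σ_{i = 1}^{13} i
Using formula: Σ i^1 = n(n+1)/2 = 13·14/2 = 91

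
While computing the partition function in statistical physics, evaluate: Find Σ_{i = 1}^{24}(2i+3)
= 2·Σ i + 3·24 = 2·300 + 72 = 672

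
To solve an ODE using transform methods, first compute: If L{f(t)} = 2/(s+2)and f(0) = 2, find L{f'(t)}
L{f'(t)} = s·F(s) - f(0) = 2s/(s+2)-2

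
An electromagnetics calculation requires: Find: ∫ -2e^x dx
Since d/dx[e^x] = + e^x, we get -2e^x + C

Answer: -2e^x + C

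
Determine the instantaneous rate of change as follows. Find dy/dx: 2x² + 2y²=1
Differentiate: 4x+4y·(dy/dx)=0
dy/dx=-4x/(4y)=-1·(x/y)

Answer: dy/dx=-1·(x/y)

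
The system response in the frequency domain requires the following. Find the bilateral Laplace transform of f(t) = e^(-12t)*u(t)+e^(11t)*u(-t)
For e^(-12t) * u(t): L = 1/(s+12), Re(s) > -12
For e^(11t) * u(-t): L = -1/(s-11), Re(s) < 11
Combined: F(s) = 1/(s+12)-1/(s-11), -12 < Re(s) < 11

Answer: 1/(s+12)-1/(s-11), ROC: -12 < Re(s) < 11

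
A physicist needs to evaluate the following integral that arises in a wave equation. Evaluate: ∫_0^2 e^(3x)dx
Antiderivative: (1/3)e^(3x)
Evaluate: (1/3)(e^6-1)

Answer: (e^6-1)/3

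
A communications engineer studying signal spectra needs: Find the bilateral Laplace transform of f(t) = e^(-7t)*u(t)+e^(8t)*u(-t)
For e^(-7t) * u(t): L = 1/(s + 7), Re(s) > -7
For e^(8t) * u(-t): L = -1/(s-8), Re(s) < 8
Combined: F(s) = 1/(s + 7) - 1/(s-8), -7 < Re(s) < 8

Answer: 1/(s + 7) - 1/(s-8), ROC: -7 < Re(s) < 8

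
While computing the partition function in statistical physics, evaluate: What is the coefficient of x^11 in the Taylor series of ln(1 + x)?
ln(1 + x)=Σ (-1)^(n + 1) x^n/n
Coefficient of x^11=(-1)^12/11=1/11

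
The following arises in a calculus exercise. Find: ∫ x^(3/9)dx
Power rule: ∫ x^(1/3) dx = x^(4/3)/(4/3)+C

Answer: (3/4)·x^(4/3)+C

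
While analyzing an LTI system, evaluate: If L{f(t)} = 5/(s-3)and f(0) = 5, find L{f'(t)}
L{f'(t)}=s·F(s) - f(0)=5s/(s-3)-5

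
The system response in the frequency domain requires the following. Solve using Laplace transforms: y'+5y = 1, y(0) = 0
Take L of both sides: sY(s) - 0 + 5Y(s)=1/s
Y(s)(s + 5)=1/s + 0
Y(s)=1/(s(s + 5)) + 0/(s + 5)
Partial fractions: 1/(s(s + 5))=(1/5)/s - (1/5)/(s + 5)
So Y(s)=(1/5)/s - (1/5)/(s + 5)
Inverse transform (L^(-1){1/s}=1, L^(-1){1/(s + 5)}=e^(-5t)):

Answer: y(t)=1/5 - (1/5)·e^(-5t)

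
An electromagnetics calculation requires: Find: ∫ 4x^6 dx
Using power rule: ∫ 4x^6 dx = 4/7 x^7 + C = (4/7)x^7 + C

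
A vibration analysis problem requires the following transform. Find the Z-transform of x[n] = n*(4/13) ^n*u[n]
Using the property Z{n*a^n*u[n]} = az/(z-a)^2
With a = 4/13: X(z) = (4/13)z/(z - 4/13)^2, |z| > 4/13

Answer: (4/13)z/(z - 4/13)^2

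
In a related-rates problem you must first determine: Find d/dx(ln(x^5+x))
Chain rule: d/dx[ln(u)]=u'/u where u=x^5+x
u'=5x^4+1

Answer: (5x^4+1)/(x^5+x)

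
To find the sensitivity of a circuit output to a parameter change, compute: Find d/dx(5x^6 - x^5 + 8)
Power rule: d/dx(ax^n)=n·a·x^(n-1)
Term by term: 30·x^5 - 5·x^4

Answer: 30x^5 - 5x^4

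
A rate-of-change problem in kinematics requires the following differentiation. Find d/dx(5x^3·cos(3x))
Product rule: (fg)'=f'g + fg'
f=5x^3, f'=15x^2
g=cos(3x), g'=-3·sin(3x)

Answer: 15x^2·cos(3x) - 15x^3·sin(3x)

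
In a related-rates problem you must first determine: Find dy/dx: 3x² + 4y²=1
Differentiate: 6x + 8y·(dy/dx) = 0
dy/dx = -6x/(8y) = -(3/4)·(x/y)

Answer: dy/dx = -(3/4)·(x/y)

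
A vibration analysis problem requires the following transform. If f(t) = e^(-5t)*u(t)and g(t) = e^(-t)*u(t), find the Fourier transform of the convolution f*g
By the convolution theorem: F{f*g}=F(omega)*G(omega)
F(omega)=1/(5 + j*omega), G(omega)=1/(1 + j*omega)
F{f*g}=1/((5 + j*omega)(1 + j*omega))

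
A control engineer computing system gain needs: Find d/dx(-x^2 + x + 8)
Power rule: d/dx(ax^n) = n·a·x^(n-1)
Term by term: -2·x + 1

Answer: -2x + 1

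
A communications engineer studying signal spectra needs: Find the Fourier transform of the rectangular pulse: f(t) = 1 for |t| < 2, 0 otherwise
F(omega)=integral from -2 to 2 of e^(-j * omega * t) dt
=2 * sin(2 * omega)/omega=4 * sinc(2 * omega/pi)

Answer: 2 * sin(2 * omega)/omega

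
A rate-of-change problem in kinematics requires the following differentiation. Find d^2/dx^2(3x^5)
Apply power rule 2 times:
d^1: 15x^4
d^2: 60x^3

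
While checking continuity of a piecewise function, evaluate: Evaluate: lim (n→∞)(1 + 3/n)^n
This is the definition of e^3: lim(1 + 3/n)^n = e^3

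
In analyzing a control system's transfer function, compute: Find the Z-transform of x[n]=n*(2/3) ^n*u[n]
Using the property Z{n * a^n * u[n]} = az/(z-a)^2
With a = 2/3: X(z) = (2/3)z/(z - 2/3)^2, |z| > 2/3

Answer: (2/3)z/(z - 2/3)^2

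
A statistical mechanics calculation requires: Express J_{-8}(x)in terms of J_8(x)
For integer n: J_{-n}(x)=(-1)^n J_n(x)
With n=8: J_{-8}(x)=(-1)^8 J_8(x)=J_8(x)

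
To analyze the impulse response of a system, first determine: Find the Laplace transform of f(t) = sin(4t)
L{sin(wt)} = w/(s² + w²)
L{sin(4t)} = 4/(s² + 16)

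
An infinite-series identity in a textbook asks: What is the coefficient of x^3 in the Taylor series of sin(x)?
sin(x) = Σ (-1)^k x^(2k+1)/(2k+1)!
For x^3: (-1)^1/3! = -1/6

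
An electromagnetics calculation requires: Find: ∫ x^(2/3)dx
Power rule: ∫ x^(2/3) dx=x^(5/3)/(5/3)+C

Answer: (3/5)·x^(5/3)+C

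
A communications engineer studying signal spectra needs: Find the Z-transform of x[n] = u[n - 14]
Using the time-shift property: Z{u[n-14]}=z^(-14)*z/(z-1)
=z^(-13)/(z-1)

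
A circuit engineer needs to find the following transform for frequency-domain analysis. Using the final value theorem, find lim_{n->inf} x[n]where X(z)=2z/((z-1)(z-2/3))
Final value theorem: lim x[n] = lim_{z->1} (z-1) * X(z)
(z-1) * X(z) = 2z/(z-2/3)
As z->1: 2/(1 - 2/3) = 2/(1/3) = 6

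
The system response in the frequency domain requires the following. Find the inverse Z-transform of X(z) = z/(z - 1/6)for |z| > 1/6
Standard pair: z/(z-a) <-> a^n*u[n] for causal signals
With a = 1/6: x[n] = (1/6)^n*u[n]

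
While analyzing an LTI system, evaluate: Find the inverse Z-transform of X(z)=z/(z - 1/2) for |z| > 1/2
Standard pair: z/(z-a) <-> a^n*u[n] for causal signals
With a=1/2: x[n]=(1/2)^n*u[n]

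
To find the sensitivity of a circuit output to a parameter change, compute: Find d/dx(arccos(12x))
d/dx[arccos(u)]=-u'/√(1-u²), u=12x, u'=12

Answer: -12/√(1 - 144x²)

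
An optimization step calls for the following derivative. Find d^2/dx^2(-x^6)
Apply power rule 2 times:
d^1: -6x^5
d^2: -30x^4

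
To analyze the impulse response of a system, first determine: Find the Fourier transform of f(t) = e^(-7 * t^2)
The Fourier transform of a Gaussian e^(-a * t^2) is sqrt(pi/a) * e^(-omega^2/(4a)).
With a = 7: F(omega) = sqrt(pi/7) * e^(-omega^2/28)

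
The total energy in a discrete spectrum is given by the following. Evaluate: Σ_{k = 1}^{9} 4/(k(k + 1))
Partial fractions: 4/(k(k + 1)) = 4/k - 4/(k + 1)
Telescoping sum: 4(1 - 1/10) = 4·9/10

Answer: 18/5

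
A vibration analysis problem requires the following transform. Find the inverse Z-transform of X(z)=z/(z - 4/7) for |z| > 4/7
Standard pair: z/(z-a) <-> a^n * u[n] for causal signals
With a = 4/7: x[n] = (4/7)^n * u[n]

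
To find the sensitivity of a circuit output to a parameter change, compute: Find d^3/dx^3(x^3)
Apply power rule 3 times:
d^1: 3x^2
d^2: 6x
d^3: 6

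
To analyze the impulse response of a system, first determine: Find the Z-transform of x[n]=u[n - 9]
Using the time-shift property: Z{u[n-9]}=z^(-9) * z/(z-1)
=z^(-8)/(z-1)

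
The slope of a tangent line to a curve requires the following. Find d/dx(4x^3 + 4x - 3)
Power rule: d/dx(ax^n)=n·a·x^(n-1)
Term by term: 12·x^2+4

Answer: 12x^2+4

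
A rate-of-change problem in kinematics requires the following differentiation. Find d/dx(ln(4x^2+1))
Chain rule: d/dx[ln(u)] = u'/u where u = 4x^2+1
u' = 8x

Answer: (8x)/(4x^2+1)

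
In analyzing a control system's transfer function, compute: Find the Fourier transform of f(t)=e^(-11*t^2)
The Fourier transform of a Gaussian e^(-a*t^2) is sqrt(pi/a)*e^(-omega^2/(4a)).
With a=11: F(omega)=sqrt(pi/11)*e^(-omega^2/44)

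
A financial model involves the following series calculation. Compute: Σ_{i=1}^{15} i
Using formula: Σ i^1 = n(n + 1)/2 = 15·16/2 = 120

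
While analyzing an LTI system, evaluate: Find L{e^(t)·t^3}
First shifting: L{e^(at)f(t)}=F(s-a)
L{t^3}=6/s^4
Shift s → s-1: 6/(s-1)^4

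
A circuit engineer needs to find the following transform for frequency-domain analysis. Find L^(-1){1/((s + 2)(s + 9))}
Partial fractions: 1/((s + 2)(s + 9)) = A/(s + 2) + B/(s + 9)
Cover-up: A = 1/(s + 9)|_{s = -2} = 1/7; B = 1/(s + 2)|_{s = -9} = -1/7
L^(-1) = (1/7)e^(-2t) - (1/7)e^(-9t)

Answer: (1/7)(e^(-2t) - e^(-9t))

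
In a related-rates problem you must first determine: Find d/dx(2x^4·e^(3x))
Product rule: (fg)' = f'g+fg'
f = 2x^4, f' = 8x^3
g = e^(3x), g' = 3·e^(3x)

Answer: 8x^3·e^(3x)+6x^4·e^(3x)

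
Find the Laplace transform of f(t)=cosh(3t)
L{cosh(at)}=s/(s²-a²)
L{cosh(3t)}=s/(s²-9)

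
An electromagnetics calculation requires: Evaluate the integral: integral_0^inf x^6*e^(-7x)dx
This is a Gamma integral. Substitute u=7x (du=7 dx):
integral_0^inf x^6 * e^(-7x) dx=(1/7^7) integral_0^inf u^6 * e^(-u) du
=Gamma(7)/7^7=6!/7^7=720/823543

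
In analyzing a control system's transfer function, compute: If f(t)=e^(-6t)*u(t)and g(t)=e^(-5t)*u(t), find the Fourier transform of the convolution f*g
By the convolution theorem: F{f*g} = F(omega)*G(omega)
F(omega) = 1/(6 + j*omega), G(omega) = 1/(5 + j*omega)
F{f*g} = 1/((6 + j*omega)(5 + j*omega))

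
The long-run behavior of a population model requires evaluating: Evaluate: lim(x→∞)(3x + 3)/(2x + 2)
Divide numerator and denominator by x:
lim (3 + 3/x)/(2 + 2/x) = 3/2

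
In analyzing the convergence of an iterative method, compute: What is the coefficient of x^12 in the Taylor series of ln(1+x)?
ln(1+x)=Σ (-1)^(n+1) x^n/n
Coefficient of x^12=(-1)^13/12=-1/12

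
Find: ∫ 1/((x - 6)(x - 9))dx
Partial fractions: 1/((x-6)(x-9))=A/(x-6) + B/(x-9)
A=-1/3, B=1/3
∫ [-1/3· 1/(x-6) + 1/3· 1/(x-9)] dx
=(1/3)[ln|x-9| - ln|x-6|] + C

Answer: (1/3)·ln|(x-9)/(x-6)| + C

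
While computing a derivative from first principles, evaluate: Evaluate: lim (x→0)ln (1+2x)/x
L'Hôpital (0/0): lim 2/(1+2x) / 1 = 2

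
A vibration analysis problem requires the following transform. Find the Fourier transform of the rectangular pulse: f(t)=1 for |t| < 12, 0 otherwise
F(omega) = integral from -12 to 12 of e^(-j * omega * t) dt
= 2 * sin(12 * omega)/omega = 24 * sinc(12 * omega/pi)

Answer: 2 * sin(12 * omega)/omega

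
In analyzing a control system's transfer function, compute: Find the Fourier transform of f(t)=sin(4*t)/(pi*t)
sin(W*t)/(pi*t) = (W/pi)*sinc(W*t/pi) is the impulse response of the ideal low-pass filter with cutoff W (here W = 4).
Its Fourier transform is a rectangular function:
F(omega) = 1 for |omega| < 4, 0 otherwise

Answer: rect(omega/8) [i.e., 1 for |omega| < 4, 0 otherwise]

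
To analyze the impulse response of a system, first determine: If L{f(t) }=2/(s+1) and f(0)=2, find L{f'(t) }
L{f'(t)}=s·F(s) - f(0)=2s/(s + 1) - 2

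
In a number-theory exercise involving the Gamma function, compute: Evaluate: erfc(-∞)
erfc(x) = 1 - erf(x); erfc(-∞) = 1 - erf(-∞) = 1 - (-1) = 2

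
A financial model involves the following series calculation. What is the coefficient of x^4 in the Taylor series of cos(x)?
cos(x)=Σ (-1)^k x^(2k)/(2k)!
For x^4: (-1)^2/4!=1/24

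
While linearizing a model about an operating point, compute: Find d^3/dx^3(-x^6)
Apply power rule 3 times:
d^1: -6x^5
d^2: -30x^4
d^3: -120x^3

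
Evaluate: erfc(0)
erfc(x) = 1 - erf(x); erfc(0) = 1 - erf(0) = 1 - 0 = 1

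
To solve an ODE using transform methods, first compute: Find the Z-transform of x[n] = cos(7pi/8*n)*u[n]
Z{cos(w0 * n) * u[n]} = z(z - cos(w0))/(z^2-2z * cos(w0)+1)
With w0 = 7pi/8: X(z) = z(z - cos(7pi/8))/(z^2-2z * cos(7pi/8)+1)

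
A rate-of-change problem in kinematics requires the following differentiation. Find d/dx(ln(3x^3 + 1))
Chain rule: d/dx[ln(u)]=u'/u where u=3x^3 + 1
u'=9x^2

Answer: (9x^2)/(3x^3 + 1)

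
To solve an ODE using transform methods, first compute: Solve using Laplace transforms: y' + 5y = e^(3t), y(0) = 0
Take L: sY - 0+5Y = 1/(s-3)
Y(s+5) = 1/(s-3)+0
Y = 1/((s-3)(s+5))+0/(s+5)
Partial fractions: 1/((s-3)(s+5)) = (1/8)/(s-3) - (1/8)/(s+5)
So Y = (1/8)/(s-3) - (1/8)/(s+5)
Inverse Laplace transform (L^(-1){1/(s-3)} = e^(3t), L^(-1){1/(s+5)} = e^(-5t)):

Answer: y(t) = (1/8)·e^(3t) - (1/8)·e^(-5t)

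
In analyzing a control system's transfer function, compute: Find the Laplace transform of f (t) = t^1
L{t^n} = n!/s^(n + 1)
L{t^1} = 1!/s^2 = 1/s^2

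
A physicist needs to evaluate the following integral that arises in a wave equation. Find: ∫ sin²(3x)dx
Using identity sin²(u)=(1 - cos(2u))/2:
∫ (1 - cos(6x))/2 dx=x/2 - sin(6x)/12 + C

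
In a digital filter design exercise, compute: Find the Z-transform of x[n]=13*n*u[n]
Z{n*u[n]}=z/(z-1)^2
By linearity: Z{13*n*u[n]}=13z/(z-1)^2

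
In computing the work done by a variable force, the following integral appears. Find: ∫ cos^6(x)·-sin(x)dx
Let u=cos(x), du=-sin(x) dx
∫ u^6 du=u^7/7 + C

Answer: cos^7(x)/7 + C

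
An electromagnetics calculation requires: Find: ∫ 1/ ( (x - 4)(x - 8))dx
Partial fractions: 1/((x-4)(x-8)) = A/(x-4)+B/(x-8)
A = -1/4, B = 1/4
∫ [-1/4· 1/(x-4)+1/4· 1/(x-8)] dx
= (1/4)[ln|x-8| - ln|x-4|]+C

Answer: (1/4)·ln|(x-8)/(x-4)|+C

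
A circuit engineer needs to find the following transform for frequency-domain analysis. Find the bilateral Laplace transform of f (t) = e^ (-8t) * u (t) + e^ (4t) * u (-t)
For e^(-8t)*u(t): L = 1/(s + 8), Re(s) > -8
For e^(4t)*u(-t): L = -1/(s-4), Re(s) < 4
Combined: F(s) = 1/(s + 8) - 1/(s-4), -8 < Re(s) < 4

Answer: 1/(s + 8) - 1/(s-4), ROC: -8 < Re(s) < 4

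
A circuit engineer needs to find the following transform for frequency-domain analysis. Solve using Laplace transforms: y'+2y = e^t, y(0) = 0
Take L: sY - 0 + 2Y = 1/(s-1)
Y(s + 2) = 1/(s-1) + 0
Y = 1/((s-1)(s + 2)) + 0/(s + 2)
Partial fractions: 1/((s-1)(s + 2)) = (1/3)/(s-1) - (1/3)/(s + 2)
So Y = (1/3)/(s-1) - (1/3)/(s + 2)
Inverse Laplace transform (L^(-1){1/(s-1)} = e^t, L^(-1){1/(s + 2)} = e^(-2t)):

Answer: y(t) = (1/3)·e^t - (1/3)·e^(-2t)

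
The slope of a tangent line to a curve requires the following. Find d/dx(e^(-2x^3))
Chain rule: d/dx[e^u] = e^u · u' where u = -2x^3
u' = -6x^2

Answer: -6x^2·e^(-2x^3)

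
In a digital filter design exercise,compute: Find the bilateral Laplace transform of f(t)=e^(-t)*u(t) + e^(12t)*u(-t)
For e^(-t) * u(t): L = 1/(s + 1), Re(s) > -1
For e^(12t) * u(-t): L = -1/(s-12), Re(s) < 12
Combined: F(s) = 1/(s + 1) - 1/(s-12), -1 < Re(s) < 12

Answer: 1/(s + 1) - 1/(s-12), ROC: -1 < Re(s) < 12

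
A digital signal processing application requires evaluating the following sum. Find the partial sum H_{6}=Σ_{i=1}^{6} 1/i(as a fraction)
H_6=1 + 1/2 + 1/3 + ... + 1/6
=49/20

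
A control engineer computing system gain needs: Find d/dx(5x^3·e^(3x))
Product rule: (fg)'=f'g+fg'
f=5x^3, f'=15x^2
g=e^(3x), g'=3·e^(3x)

Answer: 15x^2·e^(3x)+15x^3·e^(3x)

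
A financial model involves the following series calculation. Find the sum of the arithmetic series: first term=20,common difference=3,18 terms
Last term: a_n=20+(18-1)·3=71
Sum=n(a_1+a_n)/2=18(20+71)/2=819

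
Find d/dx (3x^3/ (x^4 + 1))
Quotient rule: (f/g)' = (f'g - fg')/g²
f = 3x^3, f' = 9x^2
g = x^4+1, g' = 4x^3

Answer: (9x^2·(x^4+1)-12x^6)/(x^4+1)²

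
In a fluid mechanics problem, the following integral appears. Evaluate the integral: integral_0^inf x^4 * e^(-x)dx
This is a Gamma integral. Substitute u=1x:
integral_0^inf x^4 * e^(-x) dx=(1/1^5) integral_0^inf u^4 * e^(-u) du
=Gamma(5)/1^5=4!/1^5=24/1

Answer: 24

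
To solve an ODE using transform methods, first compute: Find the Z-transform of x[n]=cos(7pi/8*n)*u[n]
Z{cos(w0*n)*u[n]}=z(z - cos(w0))/(z^2 - 2z*cos(w0) + 1)
With w0=7pi/8: X(z)=z(z - cos(7pi/8))/(z^2 - 2z*cos(7pi/8) + 1)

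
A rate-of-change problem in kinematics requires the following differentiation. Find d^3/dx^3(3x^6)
Apply power rule 3 times:
d^1: 18x^5
d^2: 90x^4
d^3: 360x^3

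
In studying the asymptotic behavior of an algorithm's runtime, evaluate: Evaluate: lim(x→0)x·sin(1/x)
Squeeze theorem: -|x| ≤ x·sin(1/x) ≤ |x|
Since x → 0 as x → 0, by squeeze theorem the limit is 0

Answer: 0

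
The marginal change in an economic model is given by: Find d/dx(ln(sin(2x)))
Chain rule: d/dx[ln(u)]=u'/u where u=sin(2x)
u'=2cos(2x)

Answer: (2cos(2x))/(sin(2x))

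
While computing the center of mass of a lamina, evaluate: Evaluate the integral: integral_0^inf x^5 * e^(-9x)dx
This is a Gamma integral. Substitute u=9x (du=9 dx):
integral_0^inf x^5 * e^(-9x) dx=(1/9^6) integral_0^inf u^5 * e^(-u) du
=Gamma(6)/9^6=5!/9^6=120/531441

Answer: 40/177147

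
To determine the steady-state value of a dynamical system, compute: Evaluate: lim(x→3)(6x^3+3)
Polynomial is continuous, so substitute x = 3:
6·3^3 + 3 = 165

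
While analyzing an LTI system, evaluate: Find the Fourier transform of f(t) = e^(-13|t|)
Using the standard pair: F{e^(-a|t|)} = 2a/(a^2 + omega^2)
With a = 13: F(omega) = 26/(169 + omega^2)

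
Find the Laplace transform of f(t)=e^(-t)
L{e^(at)}=1/(s-a)
L{e^(-t)}=1/(s+1)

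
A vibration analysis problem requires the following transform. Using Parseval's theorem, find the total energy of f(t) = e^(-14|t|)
Parseval's theorem: E=integral |f(t)|^2 dt=(1/2pi) integral |F(omega)|^2 domega
E=integral_{-inf}^{inf} e^(-28|t|) dt=2*integral_0^inf e^(-28t) dt=2/(2*14)=1/14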